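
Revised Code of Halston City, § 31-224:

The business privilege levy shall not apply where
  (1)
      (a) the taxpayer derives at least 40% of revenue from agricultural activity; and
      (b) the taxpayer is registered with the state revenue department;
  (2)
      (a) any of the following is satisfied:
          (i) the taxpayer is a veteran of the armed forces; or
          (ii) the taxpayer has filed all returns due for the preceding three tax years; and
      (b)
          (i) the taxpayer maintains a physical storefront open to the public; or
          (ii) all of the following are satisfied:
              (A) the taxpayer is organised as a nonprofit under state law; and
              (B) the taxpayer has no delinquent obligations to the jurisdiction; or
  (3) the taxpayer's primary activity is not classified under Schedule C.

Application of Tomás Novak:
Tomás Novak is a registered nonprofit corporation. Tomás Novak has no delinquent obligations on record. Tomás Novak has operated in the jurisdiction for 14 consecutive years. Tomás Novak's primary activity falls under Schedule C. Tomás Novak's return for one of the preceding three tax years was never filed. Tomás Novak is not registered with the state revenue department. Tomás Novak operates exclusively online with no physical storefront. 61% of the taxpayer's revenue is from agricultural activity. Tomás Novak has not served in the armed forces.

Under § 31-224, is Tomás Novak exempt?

No — not exempt.

(a) ≥40% agricultural — satisfied.
(b) state-registered — not met.
(1) = T AND F = false.
(i) veteran — not met.
(ii) returns current — not satisfied.
(a): F OR F → false.
(i) has storefront — not met.
(A) nonprofit — satisfied.
(B) no delinquency — satisfied.
So (ii) is satisfied (T AND T).
(b): F OR T → true.
(2) = F AND T = false.
(3) not (Schedule C activity) — fails.
Overall = F OR F OR F = false.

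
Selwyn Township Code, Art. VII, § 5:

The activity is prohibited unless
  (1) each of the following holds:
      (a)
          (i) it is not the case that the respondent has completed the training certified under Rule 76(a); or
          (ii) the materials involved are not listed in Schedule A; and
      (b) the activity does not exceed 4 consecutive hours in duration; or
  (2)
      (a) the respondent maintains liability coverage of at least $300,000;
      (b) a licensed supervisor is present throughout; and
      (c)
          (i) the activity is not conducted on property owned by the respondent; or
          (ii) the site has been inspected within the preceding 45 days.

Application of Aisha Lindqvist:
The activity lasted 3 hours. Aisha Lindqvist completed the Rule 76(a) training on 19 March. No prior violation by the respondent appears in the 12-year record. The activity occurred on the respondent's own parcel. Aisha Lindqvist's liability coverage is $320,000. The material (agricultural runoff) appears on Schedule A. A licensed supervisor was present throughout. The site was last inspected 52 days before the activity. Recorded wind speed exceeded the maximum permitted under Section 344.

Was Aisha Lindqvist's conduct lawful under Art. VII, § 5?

No — unlawful.

(i) not (training certified) — fails.
(ii) not (Schedule A material) — not met.
So (a) is not satisfied (F OR F).
(b) ≤ 4 hrs duration — satisfied.
(1) = F AND T = false.
(a) coverage ≥ $300,000 — met.
(b) supervisor present — satisfied.
(i) not (own property) — fails.
(ii) site inspected — fails.
(c): F OR F → false.
So (2) is not satisfied (T AND T AND F).
So Overall is not satisfied (F OR F).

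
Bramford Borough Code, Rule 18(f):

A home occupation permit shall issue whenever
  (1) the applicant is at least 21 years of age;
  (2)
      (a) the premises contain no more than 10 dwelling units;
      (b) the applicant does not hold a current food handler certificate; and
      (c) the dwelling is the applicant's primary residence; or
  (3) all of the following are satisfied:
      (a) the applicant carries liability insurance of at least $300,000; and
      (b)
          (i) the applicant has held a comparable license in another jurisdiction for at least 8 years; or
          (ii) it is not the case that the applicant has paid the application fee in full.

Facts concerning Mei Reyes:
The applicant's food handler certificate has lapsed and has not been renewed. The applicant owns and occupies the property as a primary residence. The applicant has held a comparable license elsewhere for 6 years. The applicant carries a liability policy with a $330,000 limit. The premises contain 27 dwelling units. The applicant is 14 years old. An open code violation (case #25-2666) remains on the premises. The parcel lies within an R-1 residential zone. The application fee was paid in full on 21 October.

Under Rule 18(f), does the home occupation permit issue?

No — denied.

(1) age ≥ 21 — not met.
(a) ≤ 10 units — fails.
(b) not (food handler cert.) — holds.
(c) primary residence — holds.
So (2) is not satisfied (F AND T AND T).
(a) insurance ≥ $300,000 — met.
(i) prior license ≥ 8 yr — not met.
(ii) not (fee paid) — not satisfied.
(b) = F OR F = false.
(3) = T AND F = false.
So Overall is not satisfied (F OR F OR F).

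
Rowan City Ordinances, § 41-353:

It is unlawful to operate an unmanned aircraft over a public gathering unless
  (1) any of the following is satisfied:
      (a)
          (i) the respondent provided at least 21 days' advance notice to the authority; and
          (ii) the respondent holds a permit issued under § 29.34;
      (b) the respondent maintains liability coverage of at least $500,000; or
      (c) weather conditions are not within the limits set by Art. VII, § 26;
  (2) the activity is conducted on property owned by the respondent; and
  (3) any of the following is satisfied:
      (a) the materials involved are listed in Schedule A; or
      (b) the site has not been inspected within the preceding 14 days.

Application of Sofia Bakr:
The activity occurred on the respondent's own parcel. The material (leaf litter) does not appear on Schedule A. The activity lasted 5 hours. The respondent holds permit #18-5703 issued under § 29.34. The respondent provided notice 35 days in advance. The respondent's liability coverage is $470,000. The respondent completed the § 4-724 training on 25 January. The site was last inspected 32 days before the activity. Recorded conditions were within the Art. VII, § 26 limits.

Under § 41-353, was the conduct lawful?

(i) ≥21 days' notice — satisfied.
(ii) holds permit — met.
(a) = T AND T = true.
(b) coverage ≥ $500,000 — not met.
(c) not (weather ok) — fails.
So (1) is satisfied (T OR F OR F).
(2) own property — met.
(a) Schedule A material — fails.
(b) not (site inspected) — holds.
(3): F OR T → true.
Overall = T AND T AND T = true.

Yes — lawful.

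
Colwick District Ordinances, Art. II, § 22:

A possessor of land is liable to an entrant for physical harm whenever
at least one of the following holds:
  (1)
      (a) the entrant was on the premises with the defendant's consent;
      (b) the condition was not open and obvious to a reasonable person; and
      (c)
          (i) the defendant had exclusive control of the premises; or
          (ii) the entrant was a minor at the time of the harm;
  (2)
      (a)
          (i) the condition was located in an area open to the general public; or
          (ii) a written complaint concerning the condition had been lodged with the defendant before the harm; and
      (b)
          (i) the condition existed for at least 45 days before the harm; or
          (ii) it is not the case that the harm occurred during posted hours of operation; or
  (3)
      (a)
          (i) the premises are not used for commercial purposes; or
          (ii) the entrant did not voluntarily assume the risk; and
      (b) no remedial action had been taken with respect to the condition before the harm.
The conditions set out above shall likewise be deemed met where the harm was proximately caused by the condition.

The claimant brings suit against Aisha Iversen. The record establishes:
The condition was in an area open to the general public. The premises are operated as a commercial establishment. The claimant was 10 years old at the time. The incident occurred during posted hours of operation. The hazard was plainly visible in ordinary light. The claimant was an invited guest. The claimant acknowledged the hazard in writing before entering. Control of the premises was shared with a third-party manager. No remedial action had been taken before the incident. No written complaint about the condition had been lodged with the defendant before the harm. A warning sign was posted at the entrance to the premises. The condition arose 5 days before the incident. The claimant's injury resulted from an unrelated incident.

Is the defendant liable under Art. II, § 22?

No — not liable.

(a) consent to enter — holds.
(b) not open/obvious — fails.
(i) exclusive control — not satisfied.
(ii) entrant a minor — holds.
(c) = F OR T = true.
(1) = T AND F AND T = false.
(i) public area — satisfied.
(ii) complaint lodged — not satisfied.
(a) = T OR F = true.
(i) condition ≥45 days old — fails.
(ii) not (during posted hours) — not satisfied.
So (b) is not satisfied (F OR F).
So (2) is not satisfied (T AND F).
(i) not (commercial use) — not satisfied.
(ii) no assumed risk — not satisfied.
So (a) is not satisfied (F OR F).
(b) no remedial action — satisfied.
(3) = F AND T = false.
Overall: F OR F OR F → false.
Exception (proximate cause) — not satisfied.
Result: main false OR exception false → false.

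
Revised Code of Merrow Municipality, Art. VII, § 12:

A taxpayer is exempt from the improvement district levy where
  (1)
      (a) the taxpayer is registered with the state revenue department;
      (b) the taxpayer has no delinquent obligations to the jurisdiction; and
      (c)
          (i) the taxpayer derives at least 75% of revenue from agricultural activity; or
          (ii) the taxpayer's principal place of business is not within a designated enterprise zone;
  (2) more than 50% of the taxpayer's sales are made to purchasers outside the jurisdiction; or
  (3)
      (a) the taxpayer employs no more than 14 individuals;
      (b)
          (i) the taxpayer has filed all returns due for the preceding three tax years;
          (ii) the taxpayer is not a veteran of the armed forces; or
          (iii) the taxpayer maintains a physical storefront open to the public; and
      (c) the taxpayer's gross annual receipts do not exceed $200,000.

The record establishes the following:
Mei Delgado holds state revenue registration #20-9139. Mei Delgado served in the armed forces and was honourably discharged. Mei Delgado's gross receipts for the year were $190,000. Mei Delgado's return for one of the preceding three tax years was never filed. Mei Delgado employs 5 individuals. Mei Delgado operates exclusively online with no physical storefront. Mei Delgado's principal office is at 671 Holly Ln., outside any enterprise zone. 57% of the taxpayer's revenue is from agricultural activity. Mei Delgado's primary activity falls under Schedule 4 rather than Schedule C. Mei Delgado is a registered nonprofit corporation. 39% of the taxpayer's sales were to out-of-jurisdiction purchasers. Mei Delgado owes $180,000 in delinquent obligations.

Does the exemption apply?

No — not exempt.

(a) state-registered — satisfied.
(b) no delinquency — not met.
(i) ≥75% agricultural — not met.
(ii) not (in enterprise zone) — satisfied.
(c) = F OR T = true.
(1) = T AND F AND T = false.
(2) >50% out-of-jur. sales — fails.
(a) ≤ 14 employees — holds.
(i) returns current — not met.
(ii) not (veteran) — not met.
(iii) has storefront — not met.
(b): F OR F OR F → false.
(c) receipts ≤ $200,000 — holds.
So (3) is not satisfied (T AND F AND T).
So Overall is not satisfied (F OR F OR F).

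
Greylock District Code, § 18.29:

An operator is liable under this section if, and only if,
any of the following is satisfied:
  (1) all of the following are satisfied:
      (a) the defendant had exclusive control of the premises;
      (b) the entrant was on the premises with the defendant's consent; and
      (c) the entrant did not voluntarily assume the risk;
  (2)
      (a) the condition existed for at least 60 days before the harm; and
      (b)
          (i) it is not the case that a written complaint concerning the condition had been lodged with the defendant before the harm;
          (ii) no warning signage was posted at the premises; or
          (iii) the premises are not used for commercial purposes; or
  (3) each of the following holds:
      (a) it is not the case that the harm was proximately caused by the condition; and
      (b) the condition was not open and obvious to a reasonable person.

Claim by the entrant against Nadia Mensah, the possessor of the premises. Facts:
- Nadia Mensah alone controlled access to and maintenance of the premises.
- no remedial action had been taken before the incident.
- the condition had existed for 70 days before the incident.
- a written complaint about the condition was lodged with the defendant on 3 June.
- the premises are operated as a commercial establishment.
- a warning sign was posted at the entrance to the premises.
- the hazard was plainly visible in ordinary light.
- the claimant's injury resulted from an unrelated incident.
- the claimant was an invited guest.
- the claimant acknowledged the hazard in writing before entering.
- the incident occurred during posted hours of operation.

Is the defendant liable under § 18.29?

No — not liable.

(a) exclusive control — holds.
(b) consent to enter — holds.
(c) no assumed risk — fails.
So (1) is not satisfied (T AND T AND F).
(a) condition ≥60 days old — satisfied.
(i) not (complaint lodged) — not satisfied.
(ii) no signage posted — not met.
(iii) not (commercial use) — fails.
So (b) is not satisfied (F OR F OR F).
So (2) is not satisfied (T AND F).
(a) not (proximate cause) — holds.
(b) not open/obvious — not satisfied.
(3) = T AND F = false.
Overall: F OR F OR F → false.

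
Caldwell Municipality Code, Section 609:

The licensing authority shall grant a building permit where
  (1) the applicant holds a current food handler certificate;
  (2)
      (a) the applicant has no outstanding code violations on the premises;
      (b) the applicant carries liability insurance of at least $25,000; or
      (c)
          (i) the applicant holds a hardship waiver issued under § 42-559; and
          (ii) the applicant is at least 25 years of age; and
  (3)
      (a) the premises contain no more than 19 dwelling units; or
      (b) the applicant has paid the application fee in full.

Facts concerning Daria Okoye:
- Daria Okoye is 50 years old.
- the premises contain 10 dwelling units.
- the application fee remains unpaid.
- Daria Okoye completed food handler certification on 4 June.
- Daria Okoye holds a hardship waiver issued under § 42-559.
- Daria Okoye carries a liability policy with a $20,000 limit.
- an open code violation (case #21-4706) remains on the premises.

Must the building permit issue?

Yes — granted.

(1) food handler cert. — met.
(a) no code violations — fails.
(b) insurance ≥ $25,000 — not met.
(i) hardship waiver — satisfied.
(ii) age ≥ 25 — satisfied.
(c) = T AND T = true.
(2) = F OR F OR T = true.
(a) ≤ 19 units — met.
(b) fee paid — not met.
(3): T OR F → true.
So Overall is satisfied (T AND T AND T).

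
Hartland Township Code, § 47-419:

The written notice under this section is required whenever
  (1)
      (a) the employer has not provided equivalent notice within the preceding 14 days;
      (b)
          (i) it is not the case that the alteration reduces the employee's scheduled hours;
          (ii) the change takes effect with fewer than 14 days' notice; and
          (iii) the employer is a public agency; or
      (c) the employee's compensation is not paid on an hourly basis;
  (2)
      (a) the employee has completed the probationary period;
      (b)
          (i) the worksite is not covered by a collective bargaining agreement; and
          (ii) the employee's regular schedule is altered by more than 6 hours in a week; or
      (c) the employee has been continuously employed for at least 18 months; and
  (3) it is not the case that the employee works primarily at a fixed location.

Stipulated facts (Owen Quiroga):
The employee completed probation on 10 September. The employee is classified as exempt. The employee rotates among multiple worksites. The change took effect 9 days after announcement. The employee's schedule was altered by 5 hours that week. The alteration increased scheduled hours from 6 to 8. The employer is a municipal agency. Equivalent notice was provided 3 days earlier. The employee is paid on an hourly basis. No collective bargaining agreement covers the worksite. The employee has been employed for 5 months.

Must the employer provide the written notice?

Yes — required.

(a) no recent notice — not satisfied.
(i) not (hours reduced) — holds.
(ii) < 14 days' notice — met.
(iii) public agency — holds.
So (b) is satisfied (T AND T AND T).
(c) not (hourly-paid) — not satisfied.
(1) = F OR T OR F = true.
(a) past probation — met.
(i) no CBA — satisfied.
(ii) schedule shift > 6h — not met.
(b) = T AND F = false.
(c) tenure ≥ 18 mo. — not met.
So (2) is satisfied (T OR F OR F).
(3) not (fixed location) — met.
So Overall is satisfied (T AND T AND T).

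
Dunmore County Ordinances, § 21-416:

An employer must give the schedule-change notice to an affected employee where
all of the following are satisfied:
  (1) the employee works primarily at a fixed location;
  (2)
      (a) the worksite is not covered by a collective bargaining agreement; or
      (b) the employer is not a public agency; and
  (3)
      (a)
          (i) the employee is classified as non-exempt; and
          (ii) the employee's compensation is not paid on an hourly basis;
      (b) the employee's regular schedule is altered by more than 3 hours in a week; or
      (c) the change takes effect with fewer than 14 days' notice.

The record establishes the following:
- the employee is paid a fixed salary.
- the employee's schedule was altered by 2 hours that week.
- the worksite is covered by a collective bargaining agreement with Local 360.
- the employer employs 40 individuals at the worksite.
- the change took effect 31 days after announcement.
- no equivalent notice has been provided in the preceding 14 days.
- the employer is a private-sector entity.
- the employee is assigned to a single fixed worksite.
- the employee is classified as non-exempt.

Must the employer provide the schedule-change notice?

(1) fixed location — satisfied.
(a) no CBA — not satisfied.
(b) not (public agency) — met.
So (2) is satisfied (F OR T).
(i) non-exempt — holds.
(ii) not (hourly-paid) — met.
(a): T AND T → true.
(b) schedule shift > 3h — fails.
(c) < 14 days' notice — not met.
(3) = T OR F OR F = true.
Overall = T AND T AND T = true.

Yes — required.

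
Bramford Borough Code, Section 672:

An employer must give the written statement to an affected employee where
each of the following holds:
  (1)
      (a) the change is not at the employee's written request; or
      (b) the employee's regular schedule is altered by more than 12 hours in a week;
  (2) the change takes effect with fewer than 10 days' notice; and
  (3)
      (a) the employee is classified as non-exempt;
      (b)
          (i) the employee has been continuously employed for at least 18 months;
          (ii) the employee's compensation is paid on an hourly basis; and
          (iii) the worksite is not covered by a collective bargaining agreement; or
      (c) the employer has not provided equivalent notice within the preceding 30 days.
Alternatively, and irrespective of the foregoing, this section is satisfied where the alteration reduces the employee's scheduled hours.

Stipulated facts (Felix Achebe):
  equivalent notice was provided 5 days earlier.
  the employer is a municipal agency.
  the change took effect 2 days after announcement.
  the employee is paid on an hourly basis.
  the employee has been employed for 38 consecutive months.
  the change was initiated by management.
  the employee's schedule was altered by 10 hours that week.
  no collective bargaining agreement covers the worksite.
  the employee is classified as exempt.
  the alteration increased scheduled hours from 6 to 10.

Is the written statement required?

Yes — required.

(a) not employee-requested — met.
(b) schedule shift > 12h — not satisfied.
(1): T OR F → true.
(2) < 10 days' notice — met.
(a) non-exempt — not met.
(i) tenure ≥ 18 mo. — holds.
(ii) hourly-paid — met.
(iii) no CBA — met.
(b): T AND T AND T → true.
(c) no recent notice — not met.
So (3) is satisfied (F OR T OR F).
So Overall is satisfied (T AND T AND T).
Exception (hours reduced) — not satisfied.
Result: main true OR exception false → true.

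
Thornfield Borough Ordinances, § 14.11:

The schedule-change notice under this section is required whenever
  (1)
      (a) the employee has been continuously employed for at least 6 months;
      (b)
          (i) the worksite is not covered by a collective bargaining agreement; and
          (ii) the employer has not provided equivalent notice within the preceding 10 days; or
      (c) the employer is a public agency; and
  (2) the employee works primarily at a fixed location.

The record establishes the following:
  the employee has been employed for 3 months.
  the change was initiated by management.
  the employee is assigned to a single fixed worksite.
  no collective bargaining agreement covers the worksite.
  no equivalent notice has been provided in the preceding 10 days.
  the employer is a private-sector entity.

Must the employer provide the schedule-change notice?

Yes — required.

(a) tenure ≥ 6 mo. — not satisfied.
(i) no CBA — met.
(ii) no recent notice — satisfied.
(b): T AND T → true.
(c) public agency — not met.
So (1) is satisfied (F OR T OR F).
(2) fixed location — met.
Overall = T AND T = true.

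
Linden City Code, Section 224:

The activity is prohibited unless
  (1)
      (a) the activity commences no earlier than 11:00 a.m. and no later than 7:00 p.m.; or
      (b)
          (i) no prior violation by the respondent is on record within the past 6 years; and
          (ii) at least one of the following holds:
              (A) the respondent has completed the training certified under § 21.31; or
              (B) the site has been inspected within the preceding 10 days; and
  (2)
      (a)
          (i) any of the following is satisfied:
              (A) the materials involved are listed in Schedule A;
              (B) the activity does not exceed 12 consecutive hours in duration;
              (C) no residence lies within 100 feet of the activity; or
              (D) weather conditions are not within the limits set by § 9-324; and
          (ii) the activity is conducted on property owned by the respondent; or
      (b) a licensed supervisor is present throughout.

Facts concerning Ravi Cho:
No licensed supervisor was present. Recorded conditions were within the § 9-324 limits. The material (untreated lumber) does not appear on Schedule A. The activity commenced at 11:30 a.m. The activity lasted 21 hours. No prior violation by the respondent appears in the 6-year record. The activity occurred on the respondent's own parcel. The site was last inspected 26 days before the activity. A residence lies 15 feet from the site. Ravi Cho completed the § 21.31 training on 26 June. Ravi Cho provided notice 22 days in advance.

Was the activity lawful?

(a) start within hours — satisfied.
(i) no prior violation — holds.
(A) training certified — satisfied.
(B) site inspected — not met.
(ii) = T OR F = true.
(b) = T AND T = true.
So (1) is satisfied (T OR T).
(A) Schedule A material — fails.
(B) ≤ 12 hrs duration — fails.
(C) no residence in 100 ft — not met.
(D) not (weather ok) — not met.
So (i) is not satisfied (F OR F OR F OR F).
(ii) own property — holds.
So (a) is not satisfied (F AND T).
(b) supervisor present — fails.
So (2) is not satisfied (F OR F).
Overall = T AND F = false.

No — unlawful.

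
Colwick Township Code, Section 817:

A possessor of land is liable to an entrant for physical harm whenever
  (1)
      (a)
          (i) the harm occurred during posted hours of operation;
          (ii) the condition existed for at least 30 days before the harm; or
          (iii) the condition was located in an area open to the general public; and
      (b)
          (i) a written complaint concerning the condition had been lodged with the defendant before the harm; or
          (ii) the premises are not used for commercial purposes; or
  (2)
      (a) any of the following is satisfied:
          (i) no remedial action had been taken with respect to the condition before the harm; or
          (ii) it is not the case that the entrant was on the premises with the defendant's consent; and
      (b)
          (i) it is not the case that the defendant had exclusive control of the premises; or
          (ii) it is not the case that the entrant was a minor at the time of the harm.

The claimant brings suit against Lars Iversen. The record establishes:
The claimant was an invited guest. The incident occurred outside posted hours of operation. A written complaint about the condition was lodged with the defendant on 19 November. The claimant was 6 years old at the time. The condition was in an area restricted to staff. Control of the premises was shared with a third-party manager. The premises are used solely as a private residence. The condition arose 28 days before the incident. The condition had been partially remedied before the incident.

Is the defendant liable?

(i) during posted hours — not met.
(ii) condition ≥30 days old — not satisfied.
(iii) public area — not satisfied.
So (a) is not satisfied (F OR F OR F).
(i) complaint lodged — satisfied.
(ii) not (commercial use) — met.
(b) = T OR T = true.
(1) = F AND T = false.
(i) no remedial action — not met.
(ii) not (consent to enter) — not satisfied.
So (a) is not satisfied (F OR F).
(i) not (exclusive control) — holds.
(ii) not (entrant a minor) — fails.
So (b) is satisfied (T OR F).
So (2) is not satisfied (F AND T).
So Overall is not satisfied (F OR F).

No — not liable.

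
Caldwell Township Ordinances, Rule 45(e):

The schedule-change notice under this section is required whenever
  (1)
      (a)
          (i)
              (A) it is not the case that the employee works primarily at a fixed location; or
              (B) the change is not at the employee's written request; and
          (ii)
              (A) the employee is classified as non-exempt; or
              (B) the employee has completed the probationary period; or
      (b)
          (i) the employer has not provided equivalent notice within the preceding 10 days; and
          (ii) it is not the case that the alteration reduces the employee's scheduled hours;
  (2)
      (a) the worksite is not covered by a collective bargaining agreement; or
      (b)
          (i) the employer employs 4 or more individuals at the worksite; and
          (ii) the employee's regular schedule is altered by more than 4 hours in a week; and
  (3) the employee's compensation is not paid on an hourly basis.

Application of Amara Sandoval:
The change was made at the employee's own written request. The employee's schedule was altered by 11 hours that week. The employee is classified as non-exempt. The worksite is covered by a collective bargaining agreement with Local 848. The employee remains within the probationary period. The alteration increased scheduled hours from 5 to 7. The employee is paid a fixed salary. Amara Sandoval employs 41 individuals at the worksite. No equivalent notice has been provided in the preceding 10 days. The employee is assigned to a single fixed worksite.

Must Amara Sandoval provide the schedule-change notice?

Yes — required.

(A) not (fixed location) — not met.
(B) not employee-requested — fails.
(i) = F OR F = false.
(A) non-exempt — holds.
(B) past probation — not met.
(ii): T OR F → true.
(a): F AND T → false.
(i) no recent notice — holds.
(ii) not (hours reduced) — met.
So (b) is satisfied (T AND T).
(1): F OR T → true.
(a) no CBA — not met.
(i) ≥ 4 at site — holds.
(ii) schedule shift > 4h — holds.
(b) = T AND T = true.
(2) = F OR T = true.
(3) not (hourly-paid) — holds.
Overall = T AND T AND T = true.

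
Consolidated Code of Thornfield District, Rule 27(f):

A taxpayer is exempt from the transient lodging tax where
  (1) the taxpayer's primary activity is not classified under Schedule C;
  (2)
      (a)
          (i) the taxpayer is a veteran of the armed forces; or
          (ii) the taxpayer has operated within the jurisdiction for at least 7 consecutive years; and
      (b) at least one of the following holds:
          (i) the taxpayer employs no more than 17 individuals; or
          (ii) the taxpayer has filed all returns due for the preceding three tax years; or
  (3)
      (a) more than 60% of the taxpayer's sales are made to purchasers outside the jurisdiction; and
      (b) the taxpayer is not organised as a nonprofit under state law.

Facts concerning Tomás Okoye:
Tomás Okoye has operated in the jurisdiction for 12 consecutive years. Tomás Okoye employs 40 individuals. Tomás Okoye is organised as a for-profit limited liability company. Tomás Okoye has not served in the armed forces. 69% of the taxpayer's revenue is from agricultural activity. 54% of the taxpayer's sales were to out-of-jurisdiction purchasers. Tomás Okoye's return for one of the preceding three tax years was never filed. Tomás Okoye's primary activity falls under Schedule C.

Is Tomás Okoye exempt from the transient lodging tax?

No — not exempt.

(1) not (Schedule C activity) — fails.
(i) veteran — fails.
(ii) ≥ 7 yrs in jurisdiction — satisfied.
(a) = F OR T = true.
(i) ≤ 17 employees — fails.
(ii) returns current — not met.
(b) = F OR F = false.
So (2) is not satisfied (T AND F).
(a) >60% out-of-jur. sales — fails.
(b) not (nonprofit) — met.
So (3) is not satisfied (F AND T).
So Overall is not satisfied (F OR F OR F).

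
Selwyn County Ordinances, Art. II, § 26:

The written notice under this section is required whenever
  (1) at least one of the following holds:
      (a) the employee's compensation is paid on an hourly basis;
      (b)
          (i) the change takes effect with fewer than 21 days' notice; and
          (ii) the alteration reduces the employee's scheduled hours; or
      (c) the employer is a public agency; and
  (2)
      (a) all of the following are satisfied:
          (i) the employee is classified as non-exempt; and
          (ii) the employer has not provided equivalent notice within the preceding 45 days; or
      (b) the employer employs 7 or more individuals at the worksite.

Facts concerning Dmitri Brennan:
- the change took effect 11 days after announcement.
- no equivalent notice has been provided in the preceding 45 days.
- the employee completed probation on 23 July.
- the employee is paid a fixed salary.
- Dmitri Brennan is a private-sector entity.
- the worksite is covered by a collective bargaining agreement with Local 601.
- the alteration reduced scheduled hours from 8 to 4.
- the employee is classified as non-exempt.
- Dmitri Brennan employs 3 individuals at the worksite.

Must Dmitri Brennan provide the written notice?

Yes — required.

(a) hourly-paid — not met.
(i) < 21 days' notice — satisfied.
(ii) hours reduced — holds.
(b) = T AND T = true.
(c) public agency — not met.
So (1) is satisfied (F OR T OR F).
(i) non-exempt — satisfied.
(ii) no recent notice — satisfied.
So (a) is satisfied (T AND T).
(b) ≥ 7 at site — not met.
So (2) is satisfied (T OR F).
Overall: T AND T → true.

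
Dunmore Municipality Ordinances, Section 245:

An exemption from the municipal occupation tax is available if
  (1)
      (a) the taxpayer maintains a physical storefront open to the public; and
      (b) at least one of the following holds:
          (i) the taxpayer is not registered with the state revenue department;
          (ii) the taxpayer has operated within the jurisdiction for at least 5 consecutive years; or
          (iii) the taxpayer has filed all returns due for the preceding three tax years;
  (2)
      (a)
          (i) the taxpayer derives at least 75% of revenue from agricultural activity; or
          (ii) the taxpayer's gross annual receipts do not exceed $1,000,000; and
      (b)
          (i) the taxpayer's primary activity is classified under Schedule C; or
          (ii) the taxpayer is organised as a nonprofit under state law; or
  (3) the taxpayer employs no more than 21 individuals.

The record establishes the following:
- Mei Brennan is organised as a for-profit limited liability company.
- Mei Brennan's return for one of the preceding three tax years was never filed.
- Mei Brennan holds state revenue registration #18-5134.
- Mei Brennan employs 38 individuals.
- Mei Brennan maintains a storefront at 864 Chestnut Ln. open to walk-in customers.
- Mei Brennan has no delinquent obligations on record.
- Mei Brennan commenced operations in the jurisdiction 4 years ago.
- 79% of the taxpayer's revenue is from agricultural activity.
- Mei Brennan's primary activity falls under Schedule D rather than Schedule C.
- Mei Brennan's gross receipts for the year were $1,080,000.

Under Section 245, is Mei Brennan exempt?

(a) has storefront — met.
(i) not (state-registered) — fails.
(ii) ≥ 5 yrs in jurisdiction — fails.
(iii) returns current — not met.
So (b) is not satisfied (F OR F OR F).
(1): T AND F → false.
(i) ≥75% agricultural — holds.
(ii) receipts ≤ $1,000,000 — not satisfied.
(a): T OR F → true.
(i) Schedule C activity — not satisfied.
(ii) nonprofit — not satisfied.
So (b) is not satisfied (F OR F).
(2) = T AND F = false.
(3) ≤ 21 employees — not satisfied.
Overall: F OR F OR F → false.

No — not exempt.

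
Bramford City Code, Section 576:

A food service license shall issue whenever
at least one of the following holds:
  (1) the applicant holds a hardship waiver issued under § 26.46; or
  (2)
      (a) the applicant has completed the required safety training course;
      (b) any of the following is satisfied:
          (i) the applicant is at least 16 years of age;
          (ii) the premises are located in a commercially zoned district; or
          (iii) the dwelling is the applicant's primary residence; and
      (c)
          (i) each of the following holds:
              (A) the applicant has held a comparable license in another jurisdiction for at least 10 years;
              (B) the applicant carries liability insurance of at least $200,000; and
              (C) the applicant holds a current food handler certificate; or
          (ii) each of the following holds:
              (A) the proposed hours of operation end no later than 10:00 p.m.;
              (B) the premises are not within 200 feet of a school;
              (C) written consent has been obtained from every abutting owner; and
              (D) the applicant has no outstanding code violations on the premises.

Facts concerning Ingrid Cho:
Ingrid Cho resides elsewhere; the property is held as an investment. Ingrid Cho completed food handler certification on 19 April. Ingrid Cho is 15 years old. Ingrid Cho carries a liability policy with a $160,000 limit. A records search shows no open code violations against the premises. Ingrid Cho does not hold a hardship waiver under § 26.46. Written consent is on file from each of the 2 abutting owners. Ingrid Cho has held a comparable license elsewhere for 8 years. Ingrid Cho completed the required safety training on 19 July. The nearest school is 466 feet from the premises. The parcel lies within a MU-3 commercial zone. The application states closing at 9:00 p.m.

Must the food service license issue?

(1) hardship waiver — not satisfied.
(a) safety training — satisfied.
(i) age ≥ 16 — fails.
(ii) commercially zoned — satisfied.
(iii) primary residence — not satisfied.
So (b) is satisfied (F OR T OR F).
(A) prior license ≥ 10 yr — fails.
(B) insurance ≥ $200,000 — not met.
(C) food handler cert. — met.
So (i) is not satisfied (F AND F AND T).
(A) closes by 10 p.m. — holds.
(B) ≥200 ft from school — satisfied.
(C) all abutters consent — met.
(D) no code violations — holds.
So (ii) is satisfied (T AND T AND T AND T).
So (c) is satisfied (F OR T).
(2) = T AND T AND T = true.
Overall = F OR T = true.

Yes — granted.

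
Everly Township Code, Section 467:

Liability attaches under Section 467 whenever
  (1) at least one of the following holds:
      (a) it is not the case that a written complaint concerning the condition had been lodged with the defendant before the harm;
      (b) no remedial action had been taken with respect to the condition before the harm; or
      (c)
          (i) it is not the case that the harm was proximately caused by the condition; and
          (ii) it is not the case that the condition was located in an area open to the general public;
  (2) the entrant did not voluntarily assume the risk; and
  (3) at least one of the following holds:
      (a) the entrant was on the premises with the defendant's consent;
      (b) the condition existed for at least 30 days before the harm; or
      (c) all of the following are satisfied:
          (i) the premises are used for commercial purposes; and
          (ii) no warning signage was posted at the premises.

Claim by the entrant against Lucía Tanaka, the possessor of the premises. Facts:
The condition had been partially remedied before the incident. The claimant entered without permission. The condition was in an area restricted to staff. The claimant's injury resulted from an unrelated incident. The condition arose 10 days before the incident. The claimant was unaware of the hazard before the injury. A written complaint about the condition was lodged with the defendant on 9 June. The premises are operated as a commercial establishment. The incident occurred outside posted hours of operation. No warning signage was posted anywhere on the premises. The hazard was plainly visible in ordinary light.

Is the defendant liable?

(a) not (complaint lodged) — not satisfied.
(b) no remedial action — fails.
(i) not (proximate cause) — holds.
(ii) not (public area) — met.
(c): T AND T → true.
So (1) is satisfied (F OR F OR T).
(2) no assumed risk — holds.
(a) consent to enter — not met.
(b) condition ≥30 days old — not met.
(i) commercial use — holds.
(ii) no signage posted — satisfied.
(c): T AND T → true.
(3): F OR F OR T → true.
So Overall is satisfied (T AND T AND T).

Yes — liable.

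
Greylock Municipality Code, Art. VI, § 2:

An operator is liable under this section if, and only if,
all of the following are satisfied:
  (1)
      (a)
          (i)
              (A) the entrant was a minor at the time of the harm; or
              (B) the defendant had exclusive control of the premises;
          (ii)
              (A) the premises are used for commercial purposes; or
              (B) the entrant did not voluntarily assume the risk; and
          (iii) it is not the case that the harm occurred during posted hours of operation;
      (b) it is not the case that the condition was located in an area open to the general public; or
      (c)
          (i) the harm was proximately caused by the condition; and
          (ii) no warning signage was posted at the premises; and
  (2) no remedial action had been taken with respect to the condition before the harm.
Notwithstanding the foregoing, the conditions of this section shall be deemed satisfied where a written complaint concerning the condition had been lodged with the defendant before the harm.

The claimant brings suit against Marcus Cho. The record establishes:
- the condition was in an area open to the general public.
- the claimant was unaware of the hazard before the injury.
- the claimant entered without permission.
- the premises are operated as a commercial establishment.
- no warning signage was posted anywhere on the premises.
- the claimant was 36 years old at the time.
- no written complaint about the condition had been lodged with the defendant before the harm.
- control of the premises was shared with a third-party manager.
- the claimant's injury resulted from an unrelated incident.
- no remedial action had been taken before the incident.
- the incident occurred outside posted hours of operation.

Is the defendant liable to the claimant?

(A) entrant a minor — not met.
(B) exclusive control — not met.
(i) = F OR F = false.
(A) commercial use — met.
(B) no assumed risk — holds.
So (ii) is satisfied (T OR T).
(iii) not (during posted hours) — satisfied.
So (a) is not satisfied (F AND T AND T).
(b) not (public area) — not met.
(i) proximate cause — not met.
(ii) no signage posted — met.
(c) = F AND T = false.
So (1) is not satisfied (F OR F OR F).
(2) no remedial action — satisfied.
Overall = F AND T = false.
Exception (complaint lodged) — not satisfied.
Result: main false OR exception false → false.

No — not liable.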